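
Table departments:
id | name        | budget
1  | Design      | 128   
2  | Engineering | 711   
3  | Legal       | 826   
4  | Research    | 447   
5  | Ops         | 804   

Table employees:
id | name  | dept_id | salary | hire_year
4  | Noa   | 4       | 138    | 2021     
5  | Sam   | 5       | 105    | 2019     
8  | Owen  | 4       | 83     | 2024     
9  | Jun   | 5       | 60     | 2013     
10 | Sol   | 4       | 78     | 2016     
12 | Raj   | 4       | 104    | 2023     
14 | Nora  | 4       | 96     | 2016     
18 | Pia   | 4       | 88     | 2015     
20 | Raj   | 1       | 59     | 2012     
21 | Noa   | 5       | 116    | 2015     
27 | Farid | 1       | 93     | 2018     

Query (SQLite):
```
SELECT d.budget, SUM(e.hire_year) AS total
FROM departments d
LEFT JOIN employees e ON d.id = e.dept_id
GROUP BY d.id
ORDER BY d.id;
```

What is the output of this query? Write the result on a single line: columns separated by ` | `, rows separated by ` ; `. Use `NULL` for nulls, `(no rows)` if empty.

LEFT JOIN keeps every departments row; unmatched ones get NULL for employees columns.
Group by departments.id and compute SUM(e.hire_year). SUM over an all-NULL group is NULL.
  1: ids {20, 27} → SUM(e.hire_year)=4030
  2: ids {—} → SUM(e.hire_year)=NULL
  3: ids {—} → SUM(e.hire_year)=NULL
  4: ids {4, 8, 10, 12, 14, 18} → SUM(e.hire_year)=12115
  5: ids {5, 9, 21} → SUM(e.hire_year)=6047

128 | 4030 ; 711 | NULL ; 826 | NULL ; 447 | 12115 ; 804 | 6047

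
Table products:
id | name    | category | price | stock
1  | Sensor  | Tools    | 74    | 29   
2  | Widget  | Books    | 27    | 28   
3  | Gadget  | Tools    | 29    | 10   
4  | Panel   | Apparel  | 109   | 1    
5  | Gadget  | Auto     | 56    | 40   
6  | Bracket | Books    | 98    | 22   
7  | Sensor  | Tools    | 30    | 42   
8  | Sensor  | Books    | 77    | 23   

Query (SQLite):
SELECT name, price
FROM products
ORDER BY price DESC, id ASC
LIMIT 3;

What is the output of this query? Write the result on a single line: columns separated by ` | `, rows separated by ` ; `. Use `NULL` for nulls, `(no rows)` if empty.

Sort by price desc, tiebreak id asc: (109, id=4), (98, id=6), (77, id=8), (74, id=1), (56, id=5), (30, id=7) …. Take first 3.

Panel | 109 ; Bracket | 98 ; Sensor | 77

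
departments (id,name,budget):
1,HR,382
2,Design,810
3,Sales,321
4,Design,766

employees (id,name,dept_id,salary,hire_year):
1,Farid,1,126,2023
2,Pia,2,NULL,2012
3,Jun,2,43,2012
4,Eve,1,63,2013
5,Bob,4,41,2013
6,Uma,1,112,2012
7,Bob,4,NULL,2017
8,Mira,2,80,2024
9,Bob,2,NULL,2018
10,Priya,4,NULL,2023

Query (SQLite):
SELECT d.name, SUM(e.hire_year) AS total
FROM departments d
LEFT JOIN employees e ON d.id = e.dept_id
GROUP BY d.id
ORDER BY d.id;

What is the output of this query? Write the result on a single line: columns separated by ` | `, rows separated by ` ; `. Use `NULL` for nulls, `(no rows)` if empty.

LEFT JOIN keeps every departments row; unmatched ones get NULL for employees columns.
Group by departments.id and compute SUM(e.hire_year). SUM over an all-NULL group is NULL.
  1: ids {1, 4, 6} → SUM(e.hire_year)=6048
  2: ids {2, 3, 8, 9} → SUM(e.hire_year)=8066
  3: ids {—} → SUM(e.hire_year)=NULL
  4: ids {5, 7, 10} → SUM(e.hire_year)=6053

HR | 6048 ; Design | 8066 ; Sales | NULL ; Design | 6053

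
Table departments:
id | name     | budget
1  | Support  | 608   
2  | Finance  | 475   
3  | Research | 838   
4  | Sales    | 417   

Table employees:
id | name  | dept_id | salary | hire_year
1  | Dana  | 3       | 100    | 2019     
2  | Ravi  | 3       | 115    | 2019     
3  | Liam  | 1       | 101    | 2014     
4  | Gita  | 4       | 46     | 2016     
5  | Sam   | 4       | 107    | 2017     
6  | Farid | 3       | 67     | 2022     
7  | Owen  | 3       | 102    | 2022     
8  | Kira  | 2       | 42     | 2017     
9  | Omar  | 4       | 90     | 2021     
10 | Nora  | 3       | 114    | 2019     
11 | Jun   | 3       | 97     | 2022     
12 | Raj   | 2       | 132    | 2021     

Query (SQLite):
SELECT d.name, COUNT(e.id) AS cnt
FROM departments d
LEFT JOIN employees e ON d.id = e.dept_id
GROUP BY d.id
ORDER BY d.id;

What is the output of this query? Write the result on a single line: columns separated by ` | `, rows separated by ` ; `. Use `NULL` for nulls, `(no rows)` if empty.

Support | 1 ; Finance | 2 ; Research | 6 ; Sales | 3

LEFT JOIN keeps every departments row; unmatched ones get NULL for employees columns.
Group by departments.id and compute COUNT(e.id). COUNT(col) of an all-NULL group is 0.
  1: ids {3} → COUNT(e.id)=1
  2: ids {8, 12} → COUNT(e.id)=2
  3: ids {1, 2, 6, 7, 10, 11} → COUNT(e.id)=6
  4: ids {4, 5, 9} → COUNT(e.id)=3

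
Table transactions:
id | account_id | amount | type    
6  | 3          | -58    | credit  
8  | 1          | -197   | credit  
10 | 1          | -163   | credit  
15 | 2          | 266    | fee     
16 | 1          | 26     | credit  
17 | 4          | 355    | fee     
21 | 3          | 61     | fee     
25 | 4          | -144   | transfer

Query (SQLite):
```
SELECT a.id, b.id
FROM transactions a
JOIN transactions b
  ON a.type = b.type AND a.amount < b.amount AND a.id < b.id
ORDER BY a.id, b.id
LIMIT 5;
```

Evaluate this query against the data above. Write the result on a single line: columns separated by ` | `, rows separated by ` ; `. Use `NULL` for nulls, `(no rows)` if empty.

Pairs (a,b) with same type, a.amount < b.amount, a.id < b.id.
type groups: credit:{6,8,10,16} fee:{15,17,21} transfer:{25}
Ordered by (a.id, b.id); first 5.

6 | 16 ; 8 | 10 ; 8 | 16 ; 10 | 16 ; 15 | 17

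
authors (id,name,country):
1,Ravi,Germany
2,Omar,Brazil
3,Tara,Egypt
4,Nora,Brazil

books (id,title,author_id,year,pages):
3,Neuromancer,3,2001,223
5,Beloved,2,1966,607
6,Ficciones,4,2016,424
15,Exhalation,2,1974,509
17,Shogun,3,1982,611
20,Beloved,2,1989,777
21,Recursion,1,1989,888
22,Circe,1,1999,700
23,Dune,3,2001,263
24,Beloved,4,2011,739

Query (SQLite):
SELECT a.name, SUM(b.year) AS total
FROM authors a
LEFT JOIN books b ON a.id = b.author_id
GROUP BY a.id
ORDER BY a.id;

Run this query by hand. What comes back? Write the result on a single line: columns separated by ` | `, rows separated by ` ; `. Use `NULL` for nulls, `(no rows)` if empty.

Ravi | 3988 ; Omar | 5929 ; Tara | 5984 ; Nora | 4027

LEFT JOIN keeps every authors row; unmatched ones get NULL for books columns.
Group by authors.id and compute SUM(b.year). SUM over an all-NULL group is NULL.
  1: ids {21, 22} → SUM(b.year)=3988
  2: ids {5, 15, 20} → SUM(b.year)=5929
  3: ids {3, 17, 23} → SUM(b.year)=5984
  4: ids {6, 24} → SUM(b.year)=4027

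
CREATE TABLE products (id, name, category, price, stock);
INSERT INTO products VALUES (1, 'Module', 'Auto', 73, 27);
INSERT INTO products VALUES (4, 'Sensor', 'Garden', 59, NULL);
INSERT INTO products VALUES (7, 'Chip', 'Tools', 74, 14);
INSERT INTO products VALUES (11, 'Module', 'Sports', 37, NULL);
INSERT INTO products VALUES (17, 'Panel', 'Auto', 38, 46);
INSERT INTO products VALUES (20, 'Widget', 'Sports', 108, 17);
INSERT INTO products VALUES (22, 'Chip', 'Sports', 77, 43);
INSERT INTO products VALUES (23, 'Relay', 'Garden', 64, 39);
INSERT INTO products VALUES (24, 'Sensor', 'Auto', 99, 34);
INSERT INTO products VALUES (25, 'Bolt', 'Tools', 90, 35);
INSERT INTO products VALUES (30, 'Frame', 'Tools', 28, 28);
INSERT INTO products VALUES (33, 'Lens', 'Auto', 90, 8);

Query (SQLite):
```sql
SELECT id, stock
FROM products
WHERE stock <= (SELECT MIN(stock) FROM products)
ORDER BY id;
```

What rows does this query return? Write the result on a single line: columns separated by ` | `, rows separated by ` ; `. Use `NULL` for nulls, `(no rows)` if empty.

Scalar subquery: MIN(stock) over all products rows = 8.
Keep rows where stock <= that value.

33 | 8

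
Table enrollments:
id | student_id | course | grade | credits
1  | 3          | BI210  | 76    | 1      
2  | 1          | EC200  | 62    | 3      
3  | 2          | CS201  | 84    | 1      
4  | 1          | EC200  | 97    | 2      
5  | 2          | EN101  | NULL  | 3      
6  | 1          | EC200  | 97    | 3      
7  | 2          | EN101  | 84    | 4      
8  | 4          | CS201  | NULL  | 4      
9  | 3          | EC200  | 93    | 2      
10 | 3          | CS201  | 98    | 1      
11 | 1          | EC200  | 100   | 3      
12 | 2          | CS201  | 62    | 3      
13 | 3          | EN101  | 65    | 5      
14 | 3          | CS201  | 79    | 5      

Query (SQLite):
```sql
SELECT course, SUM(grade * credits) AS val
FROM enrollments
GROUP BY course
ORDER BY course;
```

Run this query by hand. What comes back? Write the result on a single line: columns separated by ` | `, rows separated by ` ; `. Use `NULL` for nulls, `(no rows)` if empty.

BI210 | 76 ; CS201 | 763 ; EC200 | 1157 ; EN101 | 661

For each row compute grade * credits.
Group by course; take SUM of the expression per group.
  BI210: ids {1} → SUM(grade * credits)=76
  CS201: ids {3, 8, 10, 12, 14} → SUM(grade * credits)=763
  EC200: ids {2, 4, 6, 9, 11} → SUM(grade * credits)=1157
  EN101: ids {5, 7, 13} → SUM(grade * credits)=661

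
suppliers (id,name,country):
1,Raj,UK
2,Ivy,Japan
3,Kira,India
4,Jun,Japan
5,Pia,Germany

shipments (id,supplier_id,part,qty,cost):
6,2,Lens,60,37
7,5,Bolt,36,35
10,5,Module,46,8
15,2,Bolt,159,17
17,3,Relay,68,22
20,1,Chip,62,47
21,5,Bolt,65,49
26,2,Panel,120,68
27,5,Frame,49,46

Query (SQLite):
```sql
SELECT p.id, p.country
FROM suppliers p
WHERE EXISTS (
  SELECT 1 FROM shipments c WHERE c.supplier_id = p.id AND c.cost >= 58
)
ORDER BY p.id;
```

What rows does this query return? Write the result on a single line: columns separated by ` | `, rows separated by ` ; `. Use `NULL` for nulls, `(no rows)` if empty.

2 | Japan

For each suppliers row, check whether any shipments with matching supplier_id has cost >= 58.
Keep rows where that is true.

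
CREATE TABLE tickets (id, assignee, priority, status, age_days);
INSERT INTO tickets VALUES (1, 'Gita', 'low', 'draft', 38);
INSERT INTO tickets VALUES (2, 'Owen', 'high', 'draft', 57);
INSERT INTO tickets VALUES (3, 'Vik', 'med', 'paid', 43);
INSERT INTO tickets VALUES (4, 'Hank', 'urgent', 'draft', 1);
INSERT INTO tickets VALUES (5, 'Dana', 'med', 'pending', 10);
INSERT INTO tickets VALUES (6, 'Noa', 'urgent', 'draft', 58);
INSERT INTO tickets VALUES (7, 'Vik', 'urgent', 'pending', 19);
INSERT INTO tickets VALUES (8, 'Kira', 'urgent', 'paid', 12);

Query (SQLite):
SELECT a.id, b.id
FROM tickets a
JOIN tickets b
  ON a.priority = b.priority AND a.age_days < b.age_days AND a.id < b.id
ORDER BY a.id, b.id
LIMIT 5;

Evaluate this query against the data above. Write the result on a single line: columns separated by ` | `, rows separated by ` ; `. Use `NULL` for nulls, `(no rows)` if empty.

Pairs (a,b) with same priority, a.age_days < b.age_days, a.id < b.id.
priority groups: high:{2} low:{1} med:{3,5} urgent:{4,6,7,8}
Ordered by (a.id, b.id); first 5.

4 | 6 ; 4 | 7 ; 4 | 8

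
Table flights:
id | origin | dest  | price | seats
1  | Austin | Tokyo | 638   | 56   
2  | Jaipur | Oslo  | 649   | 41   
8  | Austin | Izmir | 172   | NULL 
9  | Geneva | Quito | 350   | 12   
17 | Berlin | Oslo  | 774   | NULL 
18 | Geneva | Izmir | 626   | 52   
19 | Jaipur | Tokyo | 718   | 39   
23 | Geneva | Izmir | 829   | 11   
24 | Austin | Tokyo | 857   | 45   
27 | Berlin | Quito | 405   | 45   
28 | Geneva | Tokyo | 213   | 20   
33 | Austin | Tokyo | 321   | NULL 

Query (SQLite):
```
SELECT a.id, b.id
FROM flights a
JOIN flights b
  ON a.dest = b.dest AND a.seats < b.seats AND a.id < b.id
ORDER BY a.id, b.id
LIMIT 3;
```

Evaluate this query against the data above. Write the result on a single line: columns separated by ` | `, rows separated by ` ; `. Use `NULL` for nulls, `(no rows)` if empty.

9 | 27 ; 19 | 24

Pairs (a,b) with same dest, a.seats < b.seats, a.id < b.id.
dest groups: Izmir:{8,18,23} Oslo:{2,17} Quito:{9,27} Tokyo:{1,19,24,28,33}
Ordered by (a.id, b.id); first 3.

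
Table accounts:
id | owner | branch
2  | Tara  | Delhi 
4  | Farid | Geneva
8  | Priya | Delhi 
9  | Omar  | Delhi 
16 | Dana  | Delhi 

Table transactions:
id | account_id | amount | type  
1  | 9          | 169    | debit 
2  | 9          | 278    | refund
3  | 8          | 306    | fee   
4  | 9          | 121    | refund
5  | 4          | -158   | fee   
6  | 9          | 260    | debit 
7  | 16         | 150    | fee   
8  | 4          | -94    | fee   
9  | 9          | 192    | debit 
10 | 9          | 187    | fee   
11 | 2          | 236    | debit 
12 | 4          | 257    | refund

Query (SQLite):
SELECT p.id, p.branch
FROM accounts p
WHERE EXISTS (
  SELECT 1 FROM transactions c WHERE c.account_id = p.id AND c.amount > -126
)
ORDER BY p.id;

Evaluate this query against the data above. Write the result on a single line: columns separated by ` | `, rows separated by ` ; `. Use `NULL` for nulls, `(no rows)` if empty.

2 | Delhi ; 4 | Geneva ; 8 | Delhi ; 9 | Delhi ; 16 | Delhi

For each accounts row, check whether any transactions with matching account_id has amount > -126.
Keep rows where that is true.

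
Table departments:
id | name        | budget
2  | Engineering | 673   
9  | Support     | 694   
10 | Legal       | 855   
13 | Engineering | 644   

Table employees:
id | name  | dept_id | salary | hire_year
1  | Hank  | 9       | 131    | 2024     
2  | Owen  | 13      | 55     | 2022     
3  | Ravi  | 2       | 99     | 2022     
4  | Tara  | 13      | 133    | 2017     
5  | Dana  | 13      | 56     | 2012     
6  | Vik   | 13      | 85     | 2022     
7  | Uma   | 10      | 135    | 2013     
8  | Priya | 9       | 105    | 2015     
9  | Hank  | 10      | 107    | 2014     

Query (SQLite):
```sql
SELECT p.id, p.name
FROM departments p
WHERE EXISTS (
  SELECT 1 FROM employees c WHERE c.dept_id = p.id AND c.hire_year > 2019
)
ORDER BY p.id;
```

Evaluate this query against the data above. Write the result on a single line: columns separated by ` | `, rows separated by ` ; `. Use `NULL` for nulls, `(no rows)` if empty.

2 | Engineering ; 9 | Support ; 13 | Engineering

For each departments row, check whether any employees with matching dept_id has hire_year > 2019.
Keep rows where that is true.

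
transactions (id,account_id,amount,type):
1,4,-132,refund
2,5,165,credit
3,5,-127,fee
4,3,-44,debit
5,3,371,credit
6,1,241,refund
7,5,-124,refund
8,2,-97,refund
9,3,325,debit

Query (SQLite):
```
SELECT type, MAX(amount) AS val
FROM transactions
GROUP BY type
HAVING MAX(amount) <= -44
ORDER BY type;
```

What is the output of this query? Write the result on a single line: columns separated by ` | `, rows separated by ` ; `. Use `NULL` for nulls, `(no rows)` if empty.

fee | -127

Partition transactions by type; compute MAX(amount) within each group.
HAVING: keep groups where MAX(amount) <= -44.
  credit: ids {2, 5} → MAX(amount)=371
  debit: ids {4, 9} → MAX(amount)=325
  fee: ids {3} → MAX(amount)=-127
  refund: ids {1, 6, 7, 8} → MAX(amount)=241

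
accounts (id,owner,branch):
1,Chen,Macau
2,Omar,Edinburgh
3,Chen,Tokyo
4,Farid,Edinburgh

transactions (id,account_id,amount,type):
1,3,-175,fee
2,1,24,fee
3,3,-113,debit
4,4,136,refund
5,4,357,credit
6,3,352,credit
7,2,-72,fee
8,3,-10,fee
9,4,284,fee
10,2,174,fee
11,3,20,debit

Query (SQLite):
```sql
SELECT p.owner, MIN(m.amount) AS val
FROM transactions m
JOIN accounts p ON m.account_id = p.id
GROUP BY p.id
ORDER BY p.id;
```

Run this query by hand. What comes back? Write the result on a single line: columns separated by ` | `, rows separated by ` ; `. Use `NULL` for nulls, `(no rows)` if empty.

Join each transactions row to its accounts via account_id.
Group joined rows by accounts.id; compute MIN(m.amount) per group.
  1: ids {2} → MIN(m.amount)=24
  2: ids {7, 10} → MIN(m.amount)=-72
  3: ids {1, 3, 6, 8, 11} → MIN(m.amount)=-175
  4: ids {4, 5, 9} → MIN(m.amount)=136

Chen | 24 ; Omar | -72 ; Chen | -175 ; Farid | 136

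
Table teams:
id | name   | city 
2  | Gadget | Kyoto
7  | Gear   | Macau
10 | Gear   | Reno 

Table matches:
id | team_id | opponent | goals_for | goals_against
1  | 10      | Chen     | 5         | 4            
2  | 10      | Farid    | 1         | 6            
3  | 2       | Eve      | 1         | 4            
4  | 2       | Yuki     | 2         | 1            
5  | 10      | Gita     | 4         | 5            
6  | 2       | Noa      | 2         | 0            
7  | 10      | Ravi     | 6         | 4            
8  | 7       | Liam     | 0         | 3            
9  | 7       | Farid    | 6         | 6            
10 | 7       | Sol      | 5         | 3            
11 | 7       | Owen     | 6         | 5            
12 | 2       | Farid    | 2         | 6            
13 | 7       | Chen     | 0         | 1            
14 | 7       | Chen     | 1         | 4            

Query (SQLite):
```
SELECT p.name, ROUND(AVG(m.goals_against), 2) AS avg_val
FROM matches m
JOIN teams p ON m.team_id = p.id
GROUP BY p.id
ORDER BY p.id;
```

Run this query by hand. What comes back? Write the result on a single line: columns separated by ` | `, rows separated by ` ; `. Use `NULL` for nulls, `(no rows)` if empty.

Join each matches row to its teams via team_id.
Group joined rows by teams.id; compute ROUND(AVG(m.goals_against), 2) per group.
  2: ids {3, 4, 6, 12} → ROUND(AVG(m.goals_against), 2)=2.75
  7: ids {8, 9, 10, 11, 13, 14} → ROUND(AVG(m.goals_against), 2)=3.67
  10: ids {1, 2, 5, 7} → ROUND(AVG(m.goals_against), 2)=4.75

Gadget | 2.75 ; Gear | 3.67 ; Gear | 4.75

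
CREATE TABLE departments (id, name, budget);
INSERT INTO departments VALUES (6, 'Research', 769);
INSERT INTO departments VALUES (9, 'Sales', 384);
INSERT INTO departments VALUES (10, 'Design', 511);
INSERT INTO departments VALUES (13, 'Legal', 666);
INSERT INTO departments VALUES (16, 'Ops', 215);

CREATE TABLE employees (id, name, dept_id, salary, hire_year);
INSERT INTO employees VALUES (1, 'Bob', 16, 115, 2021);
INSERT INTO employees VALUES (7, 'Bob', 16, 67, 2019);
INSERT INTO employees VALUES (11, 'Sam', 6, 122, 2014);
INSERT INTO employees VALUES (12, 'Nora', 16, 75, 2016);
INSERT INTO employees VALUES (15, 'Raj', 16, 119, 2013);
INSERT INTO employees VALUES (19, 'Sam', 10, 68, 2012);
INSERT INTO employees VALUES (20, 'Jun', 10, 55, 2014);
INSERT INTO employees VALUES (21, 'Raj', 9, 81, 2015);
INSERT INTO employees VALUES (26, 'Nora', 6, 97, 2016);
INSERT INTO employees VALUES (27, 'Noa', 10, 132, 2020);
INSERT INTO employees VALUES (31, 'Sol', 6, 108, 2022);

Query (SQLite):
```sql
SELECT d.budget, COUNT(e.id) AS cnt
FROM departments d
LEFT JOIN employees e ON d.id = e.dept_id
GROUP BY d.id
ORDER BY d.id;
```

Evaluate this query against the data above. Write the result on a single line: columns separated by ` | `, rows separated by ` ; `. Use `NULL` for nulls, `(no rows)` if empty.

769 | 3 ; 384 | 1 ; 511 | 3 ; 666 | 0 ; 215 | 4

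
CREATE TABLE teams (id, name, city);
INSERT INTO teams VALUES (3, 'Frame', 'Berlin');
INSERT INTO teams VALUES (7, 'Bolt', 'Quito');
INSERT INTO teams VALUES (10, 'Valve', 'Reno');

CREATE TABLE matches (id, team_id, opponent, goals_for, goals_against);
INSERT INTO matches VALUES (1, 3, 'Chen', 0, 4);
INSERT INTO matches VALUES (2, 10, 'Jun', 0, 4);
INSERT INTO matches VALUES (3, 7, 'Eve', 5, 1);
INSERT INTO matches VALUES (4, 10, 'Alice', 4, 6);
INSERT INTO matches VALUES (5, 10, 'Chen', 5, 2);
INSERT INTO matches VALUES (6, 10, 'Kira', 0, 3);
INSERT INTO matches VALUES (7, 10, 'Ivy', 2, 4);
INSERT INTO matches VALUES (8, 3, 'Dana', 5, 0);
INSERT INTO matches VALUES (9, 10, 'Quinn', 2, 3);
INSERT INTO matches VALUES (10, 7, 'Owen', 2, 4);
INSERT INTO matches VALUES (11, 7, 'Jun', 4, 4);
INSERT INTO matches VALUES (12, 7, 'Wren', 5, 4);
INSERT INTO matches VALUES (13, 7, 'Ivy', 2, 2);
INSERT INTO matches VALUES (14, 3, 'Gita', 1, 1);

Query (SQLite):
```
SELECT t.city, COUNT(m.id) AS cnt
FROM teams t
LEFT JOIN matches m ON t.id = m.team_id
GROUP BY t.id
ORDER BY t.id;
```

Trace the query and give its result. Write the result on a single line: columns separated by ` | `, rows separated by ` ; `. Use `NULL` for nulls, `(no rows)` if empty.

Berlin | 3 ; Quito | 5 ; Reno | 6

LEFT JOIN keeps every teams row; unmatched ones get NULL for matches columns.
Group by teams.id and compute COUNT(m.id). COUNT(col) of an all-NULL group is 0.
  3: ids {1, 8, 14} → COUNT(m.id)=3
  7: ids {3, 10, 11, 12, 13} → COUNT(m.id)=5
  10: ids {2, 4, 5, 6, 7, 9} → COUNT(m.id)=6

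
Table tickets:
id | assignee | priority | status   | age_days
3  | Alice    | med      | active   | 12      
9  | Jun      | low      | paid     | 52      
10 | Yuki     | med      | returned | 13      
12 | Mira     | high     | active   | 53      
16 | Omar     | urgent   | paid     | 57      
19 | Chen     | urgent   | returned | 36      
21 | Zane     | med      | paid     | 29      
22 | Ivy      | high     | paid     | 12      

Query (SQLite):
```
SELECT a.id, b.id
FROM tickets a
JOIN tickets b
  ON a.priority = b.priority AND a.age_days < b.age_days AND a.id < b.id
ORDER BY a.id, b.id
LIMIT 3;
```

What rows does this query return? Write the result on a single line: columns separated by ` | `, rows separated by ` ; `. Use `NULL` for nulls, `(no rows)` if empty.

Pairs (a,b) with same priority, a.age_days < b.age_days, a.id < b.id.
priority groups: high:{12,22} low:{9} med:{3,10,21} urgent:{16,19}
Ordered by (a.id, b.id); first 3.

3 | 10 ; 3 | 21 ; 10 | 21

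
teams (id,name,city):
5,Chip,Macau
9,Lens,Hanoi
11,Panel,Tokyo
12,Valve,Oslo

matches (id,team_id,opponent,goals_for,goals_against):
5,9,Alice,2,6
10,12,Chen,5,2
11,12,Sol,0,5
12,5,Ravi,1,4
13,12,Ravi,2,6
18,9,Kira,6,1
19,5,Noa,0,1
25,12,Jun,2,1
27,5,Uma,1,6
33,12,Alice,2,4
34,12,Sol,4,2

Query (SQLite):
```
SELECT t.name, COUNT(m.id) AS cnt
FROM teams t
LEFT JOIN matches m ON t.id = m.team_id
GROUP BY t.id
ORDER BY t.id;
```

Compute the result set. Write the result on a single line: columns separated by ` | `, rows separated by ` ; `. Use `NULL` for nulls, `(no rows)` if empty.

Chip | 3 ; Lens | 2 ; Panel | 0 ; Valve | 6

LEFT JOIN keeps every teams row; unmatched ones get NULL for matches columns.
Group by teams.id and compute COUNT(m.id). COUNT(col) of an all-NULL group is 0.
  5: ids {12, 19, 27} → COUNT(m.id)=3
  9: ids {5, 18} → COUNT(m.id)=2
  11: ids {—} → COUNT(m.id)=0
  12: ids {10, 11, 13, 25, 33, 34} → COUNT(m.id)=6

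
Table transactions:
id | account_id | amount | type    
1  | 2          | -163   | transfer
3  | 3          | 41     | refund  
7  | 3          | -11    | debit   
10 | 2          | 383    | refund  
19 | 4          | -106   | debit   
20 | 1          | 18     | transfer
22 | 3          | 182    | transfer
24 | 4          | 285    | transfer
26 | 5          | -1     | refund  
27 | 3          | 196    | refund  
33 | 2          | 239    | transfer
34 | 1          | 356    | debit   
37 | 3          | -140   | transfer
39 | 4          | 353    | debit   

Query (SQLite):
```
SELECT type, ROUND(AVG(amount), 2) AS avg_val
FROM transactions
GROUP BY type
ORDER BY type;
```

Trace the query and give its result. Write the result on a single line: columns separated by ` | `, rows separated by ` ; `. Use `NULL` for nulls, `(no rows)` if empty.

Partition transactions by type; compute ROUND(AVG(amount), 2) within each group.
  debit: ids {7, 19, 34, 39} → ROUND(AVG(amount), 2)=148
  refund: ids {3, 10, 26, 27} → ROUND(AVG(amount), 2)=154.75
  transfer: ids {1, 20, 22, 24, 33, 37} → ROUND(AVG(amount), 2)=70.17

debit | 148 ; refund | 154.75 ; transfer | 70.17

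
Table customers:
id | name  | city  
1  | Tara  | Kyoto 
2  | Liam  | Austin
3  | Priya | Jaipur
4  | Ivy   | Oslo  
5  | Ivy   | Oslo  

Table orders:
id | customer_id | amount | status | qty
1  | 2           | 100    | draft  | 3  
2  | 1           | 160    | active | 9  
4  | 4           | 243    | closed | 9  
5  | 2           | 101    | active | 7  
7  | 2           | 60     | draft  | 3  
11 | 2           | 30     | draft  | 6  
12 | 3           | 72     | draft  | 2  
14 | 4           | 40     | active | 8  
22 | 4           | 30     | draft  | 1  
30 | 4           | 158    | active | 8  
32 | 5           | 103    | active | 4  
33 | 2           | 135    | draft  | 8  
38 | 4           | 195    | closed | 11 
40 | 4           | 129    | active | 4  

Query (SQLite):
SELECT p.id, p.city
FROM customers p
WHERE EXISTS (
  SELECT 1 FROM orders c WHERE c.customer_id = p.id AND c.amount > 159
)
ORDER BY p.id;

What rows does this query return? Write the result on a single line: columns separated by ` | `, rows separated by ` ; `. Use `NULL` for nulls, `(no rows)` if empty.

1 | Kyoto ; 4 | Oslo

For each customers row, check whether any orders with matching customer_id has amount > 159.
Keep rows where that is true.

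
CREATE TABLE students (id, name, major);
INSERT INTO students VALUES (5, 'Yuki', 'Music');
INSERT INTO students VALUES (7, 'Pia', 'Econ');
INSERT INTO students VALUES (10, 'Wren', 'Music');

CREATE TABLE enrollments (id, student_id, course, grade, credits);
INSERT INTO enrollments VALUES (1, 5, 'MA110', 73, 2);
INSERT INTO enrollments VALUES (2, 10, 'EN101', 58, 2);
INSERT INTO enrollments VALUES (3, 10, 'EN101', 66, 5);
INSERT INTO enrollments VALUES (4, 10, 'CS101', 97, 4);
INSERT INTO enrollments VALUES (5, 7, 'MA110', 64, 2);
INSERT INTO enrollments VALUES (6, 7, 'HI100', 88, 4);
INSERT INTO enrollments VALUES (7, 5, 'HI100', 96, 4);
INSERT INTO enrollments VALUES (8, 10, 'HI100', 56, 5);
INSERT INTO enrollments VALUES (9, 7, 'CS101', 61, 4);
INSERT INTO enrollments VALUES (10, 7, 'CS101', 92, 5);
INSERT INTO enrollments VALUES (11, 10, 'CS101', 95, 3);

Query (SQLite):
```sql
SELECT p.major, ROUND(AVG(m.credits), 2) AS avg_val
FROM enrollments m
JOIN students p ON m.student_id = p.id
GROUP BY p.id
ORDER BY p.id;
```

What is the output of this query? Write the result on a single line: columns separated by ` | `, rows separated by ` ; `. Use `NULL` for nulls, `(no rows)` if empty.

Music | 3 ; Econ | 3.75 ; Music | 3.8

Join each enrollments row to its students via student_id.
Group joined rows by students.id; compute ROUND(AVG(m.credits), 2) per group.
  5: ids {1, 7} → ROUND(AVG(m.credits), 2)=3
  7: ids {5, 6, 9, 10} → ROUND(AVG(m.credits), 2)=3.75
  10: ids {2, 3, 4, 8, 11} → ROUND(AVG(m.credits), 2)=3.8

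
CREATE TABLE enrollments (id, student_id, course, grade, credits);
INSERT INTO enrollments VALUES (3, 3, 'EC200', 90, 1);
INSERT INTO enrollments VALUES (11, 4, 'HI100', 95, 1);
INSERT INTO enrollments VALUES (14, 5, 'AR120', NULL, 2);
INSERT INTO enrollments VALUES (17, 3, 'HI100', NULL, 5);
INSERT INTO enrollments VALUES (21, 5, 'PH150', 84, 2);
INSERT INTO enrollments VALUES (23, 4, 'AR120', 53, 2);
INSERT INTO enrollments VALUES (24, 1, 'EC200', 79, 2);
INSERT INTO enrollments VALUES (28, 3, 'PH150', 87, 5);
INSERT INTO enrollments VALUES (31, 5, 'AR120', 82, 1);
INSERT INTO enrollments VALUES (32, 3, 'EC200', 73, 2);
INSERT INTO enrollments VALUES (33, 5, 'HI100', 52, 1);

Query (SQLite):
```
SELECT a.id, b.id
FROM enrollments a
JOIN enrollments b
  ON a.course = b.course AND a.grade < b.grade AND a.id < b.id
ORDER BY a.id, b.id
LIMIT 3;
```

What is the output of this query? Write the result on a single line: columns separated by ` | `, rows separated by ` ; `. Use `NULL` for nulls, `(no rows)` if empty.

21 | 28 ; 23 | 31

Pairs (a,b) with same course, a.grade < b.grade, a.id < b.id.
course groups: AR120:{14,23,31} EC200:{3,24,32} HI100:{11,17,33} PH150:{21,28}
Ordered by (a.id, b.id); first 3.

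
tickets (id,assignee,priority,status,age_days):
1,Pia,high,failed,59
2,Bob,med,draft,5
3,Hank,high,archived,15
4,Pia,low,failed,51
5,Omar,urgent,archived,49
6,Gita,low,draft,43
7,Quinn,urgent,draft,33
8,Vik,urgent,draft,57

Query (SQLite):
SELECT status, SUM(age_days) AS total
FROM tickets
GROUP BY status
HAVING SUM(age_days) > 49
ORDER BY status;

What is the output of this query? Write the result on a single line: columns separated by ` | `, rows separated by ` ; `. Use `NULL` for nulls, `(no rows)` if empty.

Partition tickets by status; compute SUM(age_days) within each group.
HAVING: keep groups where SUM(age_days) > 49.
  archived: ids {3, 5} → SUM(age_days)=64
  draft: ids {2, 6, 7, 8} → SUM(age_days)=138
  failed: ids {1, 4} → SUM(age_days)=110

archived | 64 ; draft | 138 ; failed | 110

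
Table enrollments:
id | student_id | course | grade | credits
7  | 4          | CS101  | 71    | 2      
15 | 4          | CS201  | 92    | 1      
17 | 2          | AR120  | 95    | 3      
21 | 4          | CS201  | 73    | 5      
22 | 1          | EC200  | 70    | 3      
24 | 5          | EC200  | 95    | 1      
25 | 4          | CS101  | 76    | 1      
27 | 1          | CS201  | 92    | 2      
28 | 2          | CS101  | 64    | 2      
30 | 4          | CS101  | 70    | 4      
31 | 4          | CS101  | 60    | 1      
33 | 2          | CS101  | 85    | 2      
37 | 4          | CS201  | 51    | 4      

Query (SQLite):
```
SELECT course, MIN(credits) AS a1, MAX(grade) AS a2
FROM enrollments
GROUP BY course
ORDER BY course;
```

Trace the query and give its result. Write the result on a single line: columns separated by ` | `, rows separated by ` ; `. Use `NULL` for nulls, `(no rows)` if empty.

AR120 | 3 | 95 ; CS101 | 1 | 85 ; CS201 | 1 | 92 ; EC200 | 1 | 95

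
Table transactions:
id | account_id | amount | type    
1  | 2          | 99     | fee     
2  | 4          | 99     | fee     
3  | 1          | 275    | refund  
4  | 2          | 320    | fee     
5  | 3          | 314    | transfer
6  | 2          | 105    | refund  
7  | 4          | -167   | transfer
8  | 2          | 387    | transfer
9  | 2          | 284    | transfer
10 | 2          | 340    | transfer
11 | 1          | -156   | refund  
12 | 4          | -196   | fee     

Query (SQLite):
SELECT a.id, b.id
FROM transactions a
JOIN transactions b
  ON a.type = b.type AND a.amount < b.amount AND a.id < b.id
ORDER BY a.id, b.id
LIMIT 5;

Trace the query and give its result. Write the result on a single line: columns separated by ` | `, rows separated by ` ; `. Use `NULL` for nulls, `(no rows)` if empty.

Pairs (a,b) with same type, a.amount < b.amount, a.id < b.id.
type groups: fee:{1,2,4,12} refund:{3,6,11} transfer:{5,7,8,9,10}
Ordered by (a.id, b.id); first 5.

1 | 4 ; 2 | 4 ; 5 | 8 ; 5 | 10 ; 7 | 8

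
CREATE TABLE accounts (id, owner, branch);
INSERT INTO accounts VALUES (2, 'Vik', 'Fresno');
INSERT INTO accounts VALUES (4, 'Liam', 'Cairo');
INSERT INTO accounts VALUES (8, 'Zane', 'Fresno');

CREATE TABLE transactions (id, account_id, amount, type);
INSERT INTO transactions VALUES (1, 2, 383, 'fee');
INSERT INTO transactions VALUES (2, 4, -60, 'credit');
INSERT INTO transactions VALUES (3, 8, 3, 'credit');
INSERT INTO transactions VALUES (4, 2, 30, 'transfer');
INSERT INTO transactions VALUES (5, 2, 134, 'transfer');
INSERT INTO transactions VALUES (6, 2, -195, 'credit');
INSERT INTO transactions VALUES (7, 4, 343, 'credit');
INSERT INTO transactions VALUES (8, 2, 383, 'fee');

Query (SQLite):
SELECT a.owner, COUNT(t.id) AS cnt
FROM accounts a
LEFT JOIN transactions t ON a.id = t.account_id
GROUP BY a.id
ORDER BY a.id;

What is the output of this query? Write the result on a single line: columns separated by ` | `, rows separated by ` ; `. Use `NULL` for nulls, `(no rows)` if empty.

LEFT JOIN keeps every accounts row; unmatched ones get NULL for transactions columns.
Group by accounts.id and compute COUNT(t.id). COUNT(col) of an all-NULL group is 0.
  2: ids {1, 4, 5, 6, 8} → COUNT(t.id)=5
  4: ids {2, 7} → COUNT(t.id)=2
  8: ids {3} → COUNT(t.id)=1

Vik | 5 ; Liam | 2 ; Zane | 1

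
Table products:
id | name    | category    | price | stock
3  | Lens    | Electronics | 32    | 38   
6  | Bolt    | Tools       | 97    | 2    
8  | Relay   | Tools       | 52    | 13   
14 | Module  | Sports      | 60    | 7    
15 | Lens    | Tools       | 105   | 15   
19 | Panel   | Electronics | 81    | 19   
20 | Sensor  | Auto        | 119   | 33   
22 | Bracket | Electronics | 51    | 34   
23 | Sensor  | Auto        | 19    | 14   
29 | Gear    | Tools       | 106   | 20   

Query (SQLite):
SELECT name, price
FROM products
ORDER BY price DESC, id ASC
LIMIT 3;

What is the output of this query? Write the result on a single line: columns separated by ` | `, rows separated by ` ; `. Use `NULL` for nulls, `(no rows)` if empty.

Sensor | 119 ; Gear | 106 ; Lens | 105

Sort by price desc, tiebreak id asc: (119, id=20), (106, id=29), (105, id=15), (97, id=6), (81, id=19), (60, id=14) …. Take first 3.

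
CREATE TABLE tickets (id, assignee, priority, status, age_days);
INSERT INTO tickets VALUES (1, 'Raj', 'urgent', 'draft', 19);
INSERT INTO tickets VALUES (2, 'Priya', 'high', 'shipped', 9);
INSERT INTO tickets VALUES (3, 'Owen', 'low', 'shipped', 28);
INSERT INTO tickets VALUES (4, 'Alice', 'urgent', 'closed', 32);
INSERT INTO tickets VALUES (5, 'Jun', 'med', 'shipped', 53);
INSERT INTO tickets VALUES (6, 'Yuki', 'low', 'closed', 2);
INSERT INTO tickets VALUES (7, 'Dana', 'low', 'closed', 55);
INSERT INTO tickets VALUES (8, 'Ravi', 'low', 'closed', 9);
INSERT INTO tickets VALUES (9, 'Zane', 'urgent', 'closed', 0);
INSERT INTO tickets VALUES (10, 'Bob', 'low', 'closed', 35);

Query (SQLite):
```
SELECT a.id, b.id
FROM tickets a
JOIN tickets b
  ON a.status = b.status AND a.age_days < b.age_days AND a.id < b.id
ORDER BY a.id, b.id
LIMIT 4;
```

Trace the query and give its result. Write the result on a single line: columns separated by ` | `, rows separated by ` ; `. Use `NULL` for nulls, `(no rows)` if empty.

Pairs (a,b) with same status, a.age_days < b.age_days, a.id < b.id.
status groups: closed:{4,6,7,8,9,10} draft:{1} shipped:{2,3,5}
Ordered by (a.id, b.id); first 4.

2 | 3 ; 2 | 5 ; 3 | 5 ; 4 | 7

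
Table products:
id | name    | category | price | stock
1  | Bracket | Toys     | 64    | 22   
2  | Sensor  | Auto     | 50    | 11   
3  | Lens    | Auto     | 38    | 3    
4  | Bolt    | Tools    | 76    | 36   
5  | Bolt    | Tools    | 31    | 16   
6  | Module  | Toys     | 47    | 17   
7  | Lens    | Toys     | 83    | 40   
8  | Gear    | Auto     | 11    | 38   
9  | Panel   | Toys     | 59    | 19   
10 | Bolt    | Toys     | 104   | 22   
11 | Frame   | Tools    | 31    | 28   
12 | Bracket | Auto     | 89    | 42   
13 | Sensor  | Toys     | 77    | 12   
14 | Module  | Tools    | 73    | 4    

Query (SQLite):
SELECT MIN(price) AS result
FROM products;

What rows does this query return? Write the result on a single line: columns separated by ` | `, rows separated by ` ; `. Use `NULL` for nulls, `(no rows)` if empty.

11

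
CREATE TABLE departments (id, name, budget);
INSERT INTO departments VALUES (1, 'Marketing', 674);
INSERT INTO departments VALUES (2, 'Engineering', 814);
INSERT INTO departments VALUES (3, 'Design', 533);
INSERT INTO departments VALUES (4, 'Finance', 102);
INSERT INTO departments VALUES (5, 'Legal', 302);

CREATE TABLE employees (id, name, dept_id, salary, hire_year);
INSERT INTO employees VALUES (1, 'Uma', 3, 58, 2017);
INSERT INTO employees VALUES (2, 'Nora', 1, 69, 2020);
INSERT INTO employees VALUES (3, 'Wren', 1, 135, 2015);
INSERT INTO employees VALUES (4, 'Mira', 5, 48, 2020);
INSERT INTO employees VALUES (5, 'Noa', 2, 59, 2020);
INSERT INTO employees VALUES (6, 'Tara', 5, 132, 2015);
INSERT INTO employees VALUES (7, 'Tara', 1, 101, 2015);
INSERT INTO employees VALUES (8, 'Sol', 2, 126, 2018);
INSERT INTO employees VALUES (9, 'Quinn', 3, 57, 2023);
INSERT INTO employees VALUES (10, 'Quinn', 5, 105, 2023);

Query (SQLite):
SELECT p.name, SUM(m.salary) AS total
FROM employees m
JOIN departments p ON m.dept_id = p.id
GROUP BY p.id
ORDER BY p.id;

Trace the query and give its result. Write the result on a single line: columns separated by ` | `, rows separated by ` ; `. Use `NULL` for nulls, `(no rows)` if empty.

Marketing | 305 ; Engineering | 185 ; Design | 115 ; Legal | 285

Join each employees row to its departments via dept_id.
Group joined rows by departments.id; compute SUM(m.salary) per group.
  1: ids {2, 3, 7} → SUM(m.salary)=305
  2: ids {5, 8} → SUM(m.salary)=185
  3: ids {1, 9} → SUM(m.salary)=115
  5: ids {4, 6, 10} → SUM(m.salary)=285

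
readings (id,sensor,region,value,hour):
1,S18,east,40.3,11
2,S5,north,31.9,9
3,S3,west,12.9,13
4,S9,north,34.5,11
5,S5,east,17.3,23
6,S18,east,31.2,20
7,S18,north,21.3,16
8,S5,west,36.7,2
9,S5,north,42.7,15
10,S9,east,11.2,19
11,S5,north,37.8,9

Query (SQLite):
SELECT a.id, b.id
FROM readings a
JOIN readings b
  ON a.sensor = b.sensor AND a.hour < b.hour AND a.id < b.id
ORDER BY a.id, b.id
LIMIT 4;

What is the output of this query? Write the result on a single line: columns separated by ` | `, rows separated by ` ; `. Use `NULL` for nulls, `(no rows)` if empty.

1 | 6 ; 1 | 7 ; 2 | 5 ; 2 | 9

Pairs (a,b) with same sensor, a.hour < b.hour, a.id < b.id.
sensor groups: S18:{1,6,7} S3:{3} S5:{2,5,8,9,11} S9:{4,10}
Ordered by (a.id, b.id); first 4.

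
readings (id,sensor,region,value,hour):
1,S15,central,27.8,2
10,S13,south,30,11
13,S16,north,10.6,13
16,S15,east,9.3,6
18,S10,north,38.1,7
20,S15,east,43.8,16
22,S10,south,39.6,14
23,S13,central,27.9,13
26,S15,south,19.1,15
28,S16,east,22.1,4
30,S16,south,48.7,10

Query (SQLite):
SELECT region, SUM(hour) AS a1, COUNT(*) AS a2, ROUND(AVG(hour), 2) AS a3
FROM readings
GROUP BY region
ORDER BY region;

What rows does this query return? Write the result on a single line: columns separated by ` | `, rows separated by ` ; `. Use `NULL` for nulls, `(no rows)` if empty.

central | 15 | 2 | 7.5 ; east | 26 | 3 | 8.67 ; north | 20 | 2 | 10 ; south | 50 | 4 | 12.5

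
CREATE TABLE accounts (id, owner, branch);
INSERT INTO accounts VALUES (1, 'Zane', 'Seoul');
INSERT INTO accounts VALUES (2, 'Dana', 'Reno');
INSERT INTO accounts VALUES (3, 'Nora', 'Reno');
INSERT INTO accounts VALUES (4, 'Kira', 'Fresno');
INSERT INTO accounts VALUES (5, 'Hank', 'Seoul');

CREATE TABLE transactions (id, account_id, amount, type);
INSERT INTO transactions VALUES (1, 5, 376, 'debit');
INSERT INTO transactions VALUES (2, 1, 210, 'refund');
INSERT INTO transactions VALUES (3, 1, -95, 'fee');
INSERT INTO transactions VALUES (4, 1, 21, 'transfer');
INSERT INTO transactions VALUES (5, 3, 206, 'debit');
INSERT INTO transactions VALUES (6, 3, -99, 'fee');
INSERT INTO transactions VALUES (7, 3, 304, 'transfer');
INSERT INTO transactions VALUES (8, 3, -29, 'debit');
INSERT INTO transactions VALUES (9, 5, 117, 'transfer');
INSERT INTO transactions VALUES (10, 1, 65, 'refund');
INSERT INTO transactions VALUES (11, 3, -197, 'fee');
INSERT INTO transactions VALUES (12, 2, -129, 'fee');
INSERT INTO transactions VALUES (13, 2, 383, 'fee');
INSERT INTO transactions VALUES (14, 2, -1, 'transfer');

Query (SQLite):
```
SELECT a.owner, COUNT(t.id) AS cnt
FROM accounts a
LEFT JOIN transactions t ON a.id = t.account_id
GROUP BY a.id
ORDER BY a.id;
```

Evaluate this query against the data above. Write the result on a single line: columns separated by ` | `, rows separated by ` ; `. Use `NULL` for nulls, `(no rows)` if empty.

Zane | 4 ; Dana | 3 ; Nora | 5 ; Kira | 0 ; Hank | 2

LEFT JOIN keeps every accounts row; unmatched ones get NULL for transactions columns.
Group by accounts.id and compute COUNT(t.id). COUNT(col) of an all-NULL group is 0.
  1: ids {2, 3, 4, 10} → COUNT(t.id)=4
  2: ids {12, 13, 14} → COUNT(t.id)=3
  3: ids {5, 6, 7, 8, 11} → COUNT(t.id)=5
  4: ids {—} → COUNT(t.id)=0
  5: ids {1, 9} → COUNT(t.id)=2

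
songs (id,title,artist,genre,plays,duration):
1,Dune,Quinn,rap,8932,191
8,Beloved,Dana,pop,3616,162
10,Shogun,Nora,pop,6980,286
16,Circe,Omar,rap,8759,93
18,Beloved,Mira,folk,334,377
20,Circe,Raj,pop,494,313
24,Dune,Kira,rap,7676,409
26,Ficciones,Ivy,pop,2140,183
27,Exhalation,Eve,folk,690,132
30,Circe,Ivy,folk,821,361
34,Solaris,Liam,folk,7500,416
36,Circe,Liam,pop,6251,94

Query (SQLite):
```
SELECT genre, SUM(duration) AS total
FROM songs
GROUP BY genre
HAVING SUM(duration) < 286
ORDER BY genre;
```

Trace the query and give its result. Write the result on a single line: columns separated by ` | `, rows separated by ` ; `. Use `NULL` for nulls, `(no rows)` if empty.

(no rows)

Partition songs by genre; compute SUM(duration) within each group.
HAVING: keep groups where SUM(duration) < 286.
  folk: ids {18, 27, 30, 34} → SUM(duration)=1286
  pop: ids {8, 10, 20, 26, 36} → SUM(duration)=1038
  rap: ids {1, 16, 24} → SUM(duration)=693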